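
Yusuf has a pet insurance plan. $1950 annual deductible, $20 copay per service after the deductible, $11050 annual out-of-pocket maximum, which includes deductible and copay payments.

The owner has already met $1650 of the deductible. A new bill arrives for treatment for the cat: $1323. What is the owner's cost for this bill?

$320

Deductible still to meet: $1950 − $1650 = $300.
After the $300 deductible portion, $1323 − $300 = $1023 is subject to the copay.
Copay on this service: $20.
So the owner owes $300 + $20 = $320 before any cap.
Year-to-date out-of-pocket becomes $1650 + $320 = $1970, still under the $11050 maximum, so no cap applies.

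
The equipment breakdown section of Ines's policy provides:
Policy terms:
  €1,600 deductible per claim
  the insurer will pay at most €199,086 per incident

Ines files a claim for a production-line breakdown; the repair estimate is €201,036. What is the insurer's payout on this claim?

€199,086

After the deductible, €201,036 − €1,600 = €199,436 remains.
Since €199,436 > €199,086, the payout is capped at €199,086.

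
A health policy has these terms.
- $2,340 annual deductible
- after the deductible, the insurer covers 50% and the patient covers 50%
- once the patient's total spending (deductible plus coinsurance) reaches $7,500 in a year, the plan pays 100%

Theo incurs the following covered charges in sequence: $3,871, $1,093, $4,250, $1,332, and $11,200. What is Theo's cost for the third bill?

$2,125

Claim 1 ($3,871): deductible takes $2,340, $1,531 remains; coinsurance $1,531 × 50% = $765.50. Cost to patient: $3,105.50. OOP to date $3,105.50.
Claim 2 ($1,093): 50% coinsurance on $1,093 = $546.50. Cost to patient: $546.50. OOP to date $3,652.
Claim 3 ($4,250): 50% coinsurance on $4,250 = $2,125. Patient pays $2,125; OOP now $5,777.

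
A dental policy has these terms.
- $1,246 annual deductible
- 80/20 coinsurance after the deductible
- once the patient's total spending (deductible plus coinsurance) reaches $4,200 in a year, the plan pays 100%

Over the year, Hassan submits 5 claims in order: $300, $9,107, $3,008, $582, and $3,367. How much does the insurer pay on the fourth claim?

Claim 1 — $300: all of it applies to the deductible. Patient pays $300; OOP now $300. Plan pays $300 − $300 = $0.
Claim 2 — $9,107: $946 to deductible, leaving $8,161; patient's 20% is $1,632.20. Cost to patient: $2,578.20. OOP to date $2,878.20. Plan pays $9,107 − $2,578.20 = $6,528.80.
Claim 3 — $3,008: deductible met; 20% of $3,008 = $601.60. Cost to patient: $601.60. OOP to date $3,479.80. Insurer: $3,008 − $601.60 = $2,406.40.
Claim 4 — $582: 20% coinsurance on $582 = $116.40. Cost to patient: $116.40. OOP to date $3,596.20. Plan pays $582 − $116.40 = $465.60.

$465.60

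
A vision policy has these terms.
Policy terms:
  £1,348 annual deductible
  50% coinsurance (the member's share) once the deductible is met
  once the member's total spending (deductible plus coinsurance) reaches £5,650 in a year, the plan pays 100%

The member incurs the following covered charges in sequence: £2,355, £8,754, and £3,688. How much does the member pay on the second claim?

#1 (£2,355): £1,348 finishes the deductible; £1,007 goes to coinsurance; 50% of £1,007 = £503.50. Member pays £1,851.50; OOP now £1,851.50.
#2 (£8,754): deductible met; 50% of £8,754 = £4,377. OOP would hit £6,228.50 > £5,650, so the cap limits the member to £5,650 − £1,851.50 = £3,798.50.

£3,798.50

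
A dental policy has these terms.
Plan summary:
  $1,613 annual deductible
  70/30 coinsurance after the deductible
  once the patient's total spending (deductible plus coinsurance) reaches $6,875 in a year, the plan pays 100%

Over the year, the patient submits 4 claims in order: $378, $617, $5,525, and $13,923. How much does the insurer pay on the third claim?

$3,434.90

#1 ($378): fully absorbed by the deductible. Patient owes $378 (running OOP $378). Plan pays $378 − $378 = $0.
#2 ($617): entire amount goes to the deductible. Patient pays $617; OOP now $995. Insurer: $617 − $617 = $0.
#3 ($5,525): $618 finishes the deductible; $4,907 goes to coinsurance; coinsurance $4,907 × 30% = $1,472.10. Patient pays $2,090.10; OOP now $3,085.10. Plan pays $5,525 − $2,090.10 = $3,434.90.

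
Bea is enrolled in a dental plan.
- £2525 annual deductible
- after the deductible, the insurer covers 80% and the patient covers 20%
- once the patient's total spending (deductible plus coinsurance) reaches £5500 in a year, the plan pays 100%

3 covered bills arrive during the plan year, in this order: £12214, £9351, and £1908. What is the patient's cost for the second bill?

#1 (£12214): £2525 to deductible, leaving £9689; coinsurance £9689 × 20% = £1937.80. Patient pays £4462.80; OOP now £4462.80.
#2 (£9351): deductible already satisfied, so patient's share is 20% × £9351 = £1870.20. That would push OOP to £6333, over the £5500 cap, so patient pays £5500 − £4462.80 = £1037.20.

£1037.20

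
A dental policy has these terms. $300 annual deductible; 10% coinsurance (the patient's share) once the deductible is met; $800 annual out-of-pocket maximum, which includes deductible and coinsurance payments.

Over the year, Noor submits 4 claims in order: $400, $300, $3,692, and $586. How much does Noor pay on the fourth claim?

Claim 1 — $400: deductible takes $300, $100 remains; 10% of $100 = $10. Patient pays $310; OOP now $310.
Claim 2 — $300: 10% coinsurance on $300 = $30. Patient owes $30 (running OOP $340).
Claim 3 — $3,692: 10% coinsurance on $3,692 = $369.20. Patient owes $369.20 (running OOP $709.20).
Claim 4 — $586: deductible met; 10% of $586 = $58.60. Patient owes $58.60 (running OOP $767.80).

$58.60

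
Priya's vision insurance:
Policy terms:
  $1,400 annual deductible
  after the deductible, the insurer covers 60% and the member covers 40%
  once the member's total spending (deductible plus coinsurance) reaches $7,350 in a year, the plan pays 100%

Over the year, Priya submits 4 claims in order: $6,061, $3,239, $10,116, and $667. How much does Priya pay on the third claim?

Bill 1, $6,061: deductible takes $1,400, $4,661 remains; coinsurance $4,661 × 40% = $1,864.40. Member pays $3,264.40; OOP now $3,264.40.
Bill 2, $3,239: deductible already satisfied, so member's share is 40% × $3,239 = $1,295.60. Member pays $1,295.60; OOP now $4,560.
Bill 3, $10,116: deductible met; 40% of $10,116 = $4,046.40. That would push OOP to $8,606.40, over the $7,350 cap, so member pays $7,350 − $4,560 = $2,790.

$2,790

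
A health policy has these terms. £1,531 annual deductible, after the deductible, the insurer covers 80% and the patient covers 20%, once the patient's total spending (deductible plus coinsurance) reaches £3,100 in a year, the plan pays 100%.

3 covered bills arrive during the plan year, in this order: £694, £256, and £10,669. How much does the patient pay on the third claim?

Claim 1 — £694: fully absorbed by the deductible. Patient owes £694 (running OOP £694).
Claim 2 — £256: entire amount goes to the deductible. Patient owes £256 (running OOP £950).
Claim 3 — £10,669: £581 finishes the deductible; £10,088 goes to coinsurance; 20% of £10,088 = £2,017.60. Deductible plus coinsurance: £581 + £2,017.60 = £2,598.60. That would push OOP to £3,548.60, over the £3,100 cap, so patient pays £3,100 − £950 = £2,150.

£2,150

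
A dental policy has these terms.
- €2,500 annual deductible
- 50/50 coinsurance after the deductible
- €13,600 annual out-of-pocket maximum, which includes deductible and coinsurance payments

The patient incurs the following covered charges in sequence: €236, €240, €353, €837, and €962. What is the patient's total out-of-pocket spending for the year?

Claim 1 — €236: fully absorbed by the deductible. Cost to patient: €236. OOP to date €236.
Claim 2 — €240: entire amount goes to the deductible. Patient owes €240 (running OOP €476).
Claim 3 — €353: fully absorbed by the deductible. Patient owes €353 (running OOP €829).
Claim 4 — €837: all of it applies to the deductible. Patient pays €837; OOP now €1,666.
Claim 5 — €962: €834 to deductible, leaving €128; patient's 50% is €64. Cost to patient: €898. OOP to date €2,564.
Summing the patient's payments: €236 + €240 + €353 + €837 + €898 = €2,564.

€2,564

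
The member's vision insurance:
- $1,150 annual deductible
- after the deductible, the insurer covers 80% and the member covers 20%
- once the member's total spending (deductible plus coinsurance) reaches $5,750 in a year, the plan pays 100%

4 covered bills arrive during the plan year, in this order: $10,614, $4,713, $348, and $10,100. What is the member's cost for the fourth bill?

Claim 1 — $10,614: $1,150 to deductible, leaving $9,464; coinsurance $9,464 × 20% = $1,892.80. Member pays $3,042.80; OOP now $3,042.80.
Claim 2 — $4,713: 20% coinsurance on $4,713 = $942.60. Member owes $942.60 (running OOP $3,985.40).
Claim 3 — $348: deductible already satisfied, so member's share is 20% × $348 = $69.60. Cost to member: $69.60. OOP to date $4,055.
Claim 4 — $10,100: 20% coinsurance on $10,100 = $2,020. Adding that to $4,055 gives $6,075, past the $5,750 cap; member pays only $5,750 − $4,055 = $1,695.

$1,695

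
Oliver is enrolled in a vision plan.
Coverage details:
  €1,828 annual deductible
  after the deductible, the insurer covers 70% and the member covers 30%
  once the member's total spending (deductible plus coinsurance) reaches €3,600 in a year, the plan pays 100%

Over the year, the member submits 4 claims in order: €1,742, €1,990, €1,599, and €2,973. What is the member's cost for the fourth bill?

€721.10

Bill 1, €1,742: entire amount goes to the deductible. Member pays €1,742; OOP now €1,742.
Bill 2, €1,990: €86 to deductible, leaving €1,904; coinsurance €1,904 × 30% = €571.20. Member owes €657.20 (running OOP €2,399.20).
Bill 3, €1,599: 30% coinsurance on €1,599 = €479.70. Cost to member: €479.70. OOP to date €2,878.90.
Bill 4, €2,973: 30% coinsurance on €2,973 = €891.90. Adding that to €2,878.90 gives €3,770.80, past the €3,600 cap; member pays only €3,600 − €2,878.90 = €721.10.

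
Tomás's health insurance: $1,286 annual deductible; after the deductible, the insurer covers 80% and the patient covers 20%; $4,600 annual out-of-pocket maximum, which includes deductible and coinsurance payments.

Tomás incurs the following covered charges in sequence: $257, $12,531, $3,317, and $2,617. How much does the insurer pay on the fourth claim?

#1 ($257): all of it applies to the deductible. Patient pays $257; OOP now $257. Insurer: $257 − $257 = $0.
#2 ($12,531): $1,029 finishes the deductible; $11,502 goes to coinsurance; 20% of $11,502 = $2,300.40. Cost to patient: $3,329.40. OOP to date $3,586.40. Insurer: $12,531 − $3,329.40 = $9,201.60.
#3 ($3,317): 20% coinsurance on $3,317 = $663.40. Patient pays $663.40; OOP now $4,249.80. Insurer: $3,317 − $663.40 = $2,653.60.
#4 ($2,617): 20% coinsurance on $2,617 = $523.40. Adding that to $4,249.80 gives $4,773.20, past the $4,600 cap; patient pays only $4,600 − $4,249.80 = $350.20. Insurer: $2,617 − $350.20 = $2,266.80.

$2,266.80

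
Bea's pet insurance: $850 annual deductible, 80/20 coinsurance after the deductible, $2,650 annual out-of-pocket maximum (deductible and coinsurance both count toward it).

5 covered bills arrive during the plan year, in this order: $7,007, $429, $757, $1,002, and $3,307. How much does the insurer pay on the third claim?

$605.60

Claim 1 ($7,007): $850 finishes the deductible; $6,157 goes to coinsurance; coinsurance $6,157 × 20% = $1,231.40. Owner pays $2,081.40; OOP now $2,081.40. Insurer: $7,007 − $2,081.40 = $4,925.60.
Claim 2 ($429): deductible met; 20% of $429 = $85.80. Cost to owner: $85.80. OOP to date $2,167.20. Plan pays $429 − $85.80 = $343.20.
Claim 3 ($757): deductible met; 20% of $757 = $151.40. Owner owes $151.40 (running OOP $2,318.60). Plan pays $757 − $151.40 = $605.60.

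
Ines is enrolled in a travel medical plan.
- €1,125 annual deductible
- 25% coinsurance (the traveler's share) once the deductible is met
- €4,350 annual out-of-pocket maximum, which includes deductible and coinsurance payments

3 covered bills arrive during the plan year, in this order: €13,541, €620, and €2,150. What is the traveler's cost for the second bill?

Bill 1, €13,541: €1,125 finishes the deductible; €12,416 goes to coinsurance; 25% of €12,416 = €3,104. Cost to traveler: €4,229. OOP to date €4,229.
Bill 2, €620: 25% coinsurance on €620 = €155. OOP would hit €4,384 > €4,350, so the cap limits the traveler to €4,350 − €4,229 = €121.

€121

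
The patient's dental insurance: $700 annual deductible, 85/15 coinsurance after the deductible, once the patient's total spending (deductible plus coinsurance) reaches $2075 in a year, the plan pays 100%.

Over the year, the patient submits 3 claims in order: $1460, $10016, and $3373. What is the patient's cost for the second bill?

$1261

Bill 1, $1460: $700 to deductible, leaving $760; patient's 15% is $114. Patient owes $814 (running OOP $814).
Bill 2, $10016: deductible already satisfied, so patient's share is 15% × $10016 = $1502.40. OOP would hit $2316.40 > $2075, so the cap limits the patient to $2075 − $814 = $1261.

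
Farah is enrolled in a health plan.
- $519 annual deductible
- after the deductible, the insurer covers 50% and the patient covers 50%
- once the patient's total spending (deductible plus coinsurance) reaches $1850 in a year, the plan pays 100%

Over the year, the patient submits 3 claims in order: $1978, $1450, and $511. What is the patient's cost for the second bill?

#1 ($1978): $519 finishes the deductible; $1459 goes to coinsurance; coinsurance $1459 × 50% = $729.50. Patient owes $1248.50 (running OOP $1248.50).
#2 ($1450): deductible already satisfied, so patient's share is 50% × $1450 = $725. OOP would hit $1973.50 > $1850, so the cap limits the patient to $1850 − $1248.50 = $601.50.

$601.50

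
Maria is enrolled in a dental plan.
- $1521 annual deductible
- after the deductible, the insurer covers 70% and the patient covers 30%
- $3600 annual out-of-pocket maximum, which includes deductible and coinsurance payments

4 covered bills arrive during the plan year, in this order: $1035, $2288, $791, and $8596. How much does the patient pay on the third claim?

$237.30

Claim 1 — $1035: fully absorbed by the deductible. Patient owes $1035 (running OOP $1035).
Claim 2 — $2288: $486 finishes the deductible; $1802 goes to coinsurance; 30% of $1802 = $540.60. Cost to patient: $1026.60. OOP to date $2061.60.
Claim 3 — $791: deductible already satisfied, so patient's share is 30% × $791 = $237.30. Patient owes $237.30 (running OOP $2298.90).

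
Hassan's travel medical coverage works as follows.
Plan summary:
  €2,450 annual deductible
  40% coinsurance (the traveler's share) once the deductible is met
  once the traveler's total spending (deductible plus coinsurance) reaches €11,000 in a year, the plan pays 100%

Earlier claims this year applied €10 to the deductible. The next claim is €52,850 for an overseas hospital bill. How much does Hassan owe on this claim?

Deductible still to meet: €2,450 − €10 = €2,440.
That leaves €52,850 − €2,440 = €50,410 for coinsurance.
Traveler's 40% share of €50,410 is €20,164.
That puts the traveler's cost at €2,440 + €20,164 = €22,604 before any cap.
Adding €22,604 to the €10 already spent would give €22,614, which exceeds the €11,000 cap; the traveler pays just €11,000 − €10 = €10,990.

€10,990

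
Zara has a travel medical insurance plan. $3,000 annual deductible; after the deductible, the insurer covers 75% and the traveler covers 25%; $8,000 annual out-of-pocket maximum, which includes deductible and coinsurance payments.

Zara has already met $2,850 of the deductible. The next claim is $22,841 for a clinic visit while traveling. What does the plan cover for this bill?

$17,691

Deductible still to meet: $3,000 − $2,850 = $150.
That leaves $22,841 − $150 = $22,691 for coinsurance.
25% of $22,691 = $5,672.75 falls to the traveler.
So the traveler owes $150 + $5,672.75 = $5,822.75 before any cap.
Adding $5,822.75 to the $2,850 already spent would give $8,672.75, which exceeds the $8,000 cap; the traveler pays just $8,000 − $2,850 = $5,150.
The insurer covers the remainder: $22,841 − $5,150 = $17,691.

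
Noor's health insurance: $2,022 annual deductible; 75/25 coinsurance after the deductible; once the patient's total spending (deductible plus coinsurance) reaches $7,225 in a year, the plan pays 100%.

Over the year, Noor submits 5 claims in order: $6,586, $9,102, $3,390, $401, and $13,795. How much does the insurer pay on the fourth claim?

Claim 1 — $6,586: $2,022 finishes the deductible; $4,564 goes to coinsurance; coinsurance $4,564 × 25% = $1,141. Patient pays $3,163; OOP now $3,163. Insurer: $6,586 − $3,163 = $3,423.
Claim 2 — $9,102: deductible met; 25% of $9,102 = $2,275.50. Patient pays $2,275.50; OOP now $5,438.50. Insurer: $9,102 − $2,275.50 = $6,826.50.
Claim 3 — $3,390: deductible already satisfied, so patient's share is 25% × $3,390 = $847.50. Cost to patient: $847.50. OOP to date $6,286. Plan pays $3,390 − $847.50 = $2,542.50.
Claim 4 — $401: deductible already satisfied, so patient's share is 25% × $401 = $100.25. Patient pays $100.25; OOP now $6,386.25. Plan pays $401 − $100.25 = $300.75.

$300.75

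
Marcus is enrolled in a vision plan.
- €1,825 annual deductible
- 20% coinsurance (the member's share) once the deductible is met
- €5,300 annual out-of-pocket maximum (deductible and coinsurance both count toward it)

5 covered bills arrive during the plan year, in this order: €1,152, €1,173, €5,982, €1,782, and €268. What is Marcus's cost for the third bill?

€1,196.40

Bill 1, €1,152: entire amount goes to the deductible. Member pays €1,152; OOP now €1,152.
Bill 2, €1,173: €673 to deductible, leaving €500; member's 20% is €100. Cost to member: €773. OOP to date €1,925.
Bill 3, €5,982: 20% coinsurance on €5,982 = €1,196.40. Cost to member: €1,196.40. OOP to date €3,121.40.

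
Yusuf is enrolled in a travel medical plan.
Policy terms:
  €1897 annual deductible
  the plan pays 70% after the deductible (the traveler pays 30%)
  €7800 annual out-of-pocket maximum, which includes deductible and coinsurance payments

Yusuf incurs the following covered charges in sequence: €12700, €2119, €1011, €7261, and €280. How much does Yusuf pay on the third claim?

€303.30

Claim 1 (€12700): €1897 finishes the deductible; €10803 goes to coinsurance; coinsurance €10803 × 30% = €3240.90. Cost to traveler: €5137.90. OOP to date €5137.90.
Claim 2 (€2119): deductible already satisfied, so traveler's share is 30% × €2119 = €635.70. Cost to traveler: €635.70. OOP to date €5773.60.
Claim 3 (€1011): 30% coinsurance on €1011 = €303.30. Traveler pays €303.30; OOP now €6076.90.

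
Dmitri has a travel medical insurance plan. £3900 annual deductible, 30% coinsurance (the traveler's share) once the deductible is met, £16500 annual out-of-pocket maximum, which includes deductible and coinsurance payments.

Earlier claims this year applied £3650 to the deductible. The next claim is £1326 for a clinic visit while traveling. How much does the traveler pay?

£572.80

Deductible still to meet: £3900 − £3650 = £250.
After the £250 deductible portion, £1326 − £250 = £1076 is subject to coinsurance.
Coinsurance: £1076 × 30% = £322.80.
That puts the traveler's cost at £250 + £322.80 = £572.80 before any cap.
Total out-of-pocket so far would be £3650 + £572.80 = £4222.80, below the £16500 cap — no reduction.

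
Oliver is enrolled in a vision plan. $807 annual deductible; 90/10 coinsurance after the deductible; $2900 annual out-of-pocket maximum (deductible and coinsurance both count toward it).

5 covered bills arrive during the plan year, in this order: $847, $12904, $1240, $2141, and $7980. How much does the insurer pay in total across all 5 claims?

Claim 1 — $847: $807 finishes the deductible; $40 goes to coinsurance; member's 10% is $4. Member pays $811; OOP now $811. Insurer: $847 − $811 = $36.
Claim 2 — $12904: deductible already satisfied, so member's share is 10% × $12904 = $1290.40. Cost to member: $1290.40. OOP to date $2101.40. Insurer: $12904 − $1290.40 = $11613.60.
Claim 3 — $1240: deductible already satisfied, so member's share is 10% × $1240 = $124. Cost to member: $124. OOP to date $2225.40. Insurer: $1240 − $124 = $1116.
Claim 4 — $2141: deductible already satisfied, so member's share is 10% × $2141 = $214.10. Member owes $214.10 (running OOP $2439.50). Insurer: $2141 − $214.10 = $1926.90.
Claim 5 — $7980: deductible already satisfied, so member's share is 10% × $7980 = $798. Adding that to $2439.50 gives $3237.50, past the $2900 cap; member pays only $2900 − $2439.50 = $460.50. Plan pays $7980 − $460.50 = $7519.50.
Insurer total: $36 + $11613.60 + $1116 + $1926.90 + $7519.50 = $22212.

$22212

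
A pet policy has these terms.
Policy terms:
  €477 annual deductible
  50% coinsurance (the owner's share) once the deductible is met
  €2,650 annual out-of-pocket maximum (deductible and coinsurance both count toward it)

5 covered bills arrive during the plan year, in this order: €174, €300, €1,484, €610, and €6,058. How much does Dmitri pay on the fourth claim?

Claim 1 — €174: all of it applies to the deductible. Cost to owner: €174. OOP to date €174.
Claim 2 — €300: all of it applies to the deductible. Owner owes €300 (running OOP €474).
Claim 3 — €1,484: €3 to deductible, leaving €1,481; 50% of €1,481 = €740.50. Owner pays €743.50; OOP now €1,217.50.
Claim 4 — €610: deductible met; 50% of €610 = €305. Owner owes €305 (running OOP €1,522.50).

€305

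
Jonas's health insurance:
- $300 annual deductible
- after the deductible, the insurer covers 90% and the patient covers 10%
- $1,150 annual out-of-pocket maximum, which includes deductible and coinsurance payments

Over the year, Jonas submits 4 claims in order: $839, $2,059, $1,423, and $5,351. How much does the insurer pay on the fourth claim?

#1 ($839): $300 to deductible, leaving $539; 10% of $539 = $53.90. Cost to patient: $353.90. OOP to date $353.90. Plan pays $839 − $353.90 = $485.10.
#2 ($2,059): 10% coinsurance on $2,059 = $205.90. Cost to patient: $205.90. OOP to date $559.80. Insurer: $2,059 − $205.90 = $1,853.10.
#3 ($1,423): deductible met; 10% of $1,423 = $142.30. Patient pays $142.30; OOP now $702.10. Insurer: $1,423 − $142.30 = $1,280.70.
#4 ($5,351): 10% coinsurance on $5,351 = $535.10. That would push OOP to $1,237.20, over the $1,150 cap, so patient pays $1,150 − $702.10 = $447.90. Insurer: $5,351 − $447.90 = $4,903.10.

$4,903.10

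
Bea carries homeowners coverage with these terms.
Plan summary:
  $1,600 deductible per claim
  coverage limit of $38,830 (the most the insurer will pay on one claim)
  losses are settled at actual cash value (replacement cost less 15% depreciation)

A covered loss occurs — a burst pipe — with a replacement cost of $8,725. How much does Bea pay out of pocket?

$2,908.75

Actual cash value after 15% depreciation: $8,725 × 85% = $7,416.25.
Subtract the deductible: $7,416.25 − $1,600 = $5,816.25.
That's under the $38,830 cap, so the insurer reimburses the full $5,816.25.
Homeowner's share is the uncovered remainder: $8,725 − $5,816.25 = $2,908.75.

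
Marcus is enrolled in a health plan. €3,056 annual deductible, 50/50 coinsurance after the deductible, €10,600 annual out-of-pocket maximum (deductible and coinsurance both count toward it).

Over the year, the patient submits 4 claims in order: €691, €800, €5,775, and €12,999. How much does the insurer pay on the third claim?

Claim 1 — €691: entire amount goes to the deductible. Patient pays €691; OOP now €691. Plan pays €691 − €691 = €0.
Claim 2 — €800: all of it applies to the deductible. Patient pays €800; OOP now €1,491. Plan pays €800 − €800 = €0.
Claim 3 — €5,775: €1,565 finishes the deductible; €4,210 goes to coinsurance; coinsurance €4,210 × 50% = €2,105. Cost to patient: €3,670. OOP to date €5,161. Insurer: €5,775 − €3,670 = €2,105.

€2,105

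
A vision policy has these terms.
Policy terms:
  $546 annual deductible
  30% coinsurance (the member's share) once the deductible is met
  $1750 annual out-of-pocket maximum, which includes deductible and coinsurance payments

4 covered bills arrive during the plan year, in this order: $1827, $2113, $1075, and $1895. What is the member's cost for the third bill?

#1 ($1827): $546 finishes the deductible; $1281 goes to coinsurance; member's 30% is $384.30. Member pays $930.30; OOP now $930.30.
#2 ($2113): deductible met; 30% of $2113 = $633.90. Member pays $633.90; OOP now $1564.20.
#3 ($1075): deductible already satisfied, so member's share is 30% × $1075 = $322.50. OOP would hit $1886.70 > $1750, so the cap limits the member to $1750 − $1564.20 = $185.80.

$185.80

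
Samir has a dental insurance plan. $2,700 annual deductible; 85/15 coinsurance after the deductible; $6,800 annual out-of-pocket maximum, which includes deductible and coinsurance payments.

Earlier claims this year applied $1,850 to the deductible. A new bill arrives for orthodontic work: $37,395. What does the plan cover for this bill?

$32,445

Remaining deductible: $2,700 − $1,850 = $850.
That leaves $37,395 − $850 = $36,545 for coinsurance.
Coinsurance: $36,545 × 15% = $5,481.75.
So the patient owes $850 + $5,481.75 = $6,331.75 before any cap.
Year-to-date out-of-pocket would reach $1,850 + $6,331.75 = $8,181.75, above the $6,800 maximum, so the patient pays only $6,800 − $1,850 = $4,950.
The insurer covers the remainder: $37,395 − $4,950 = $32,445.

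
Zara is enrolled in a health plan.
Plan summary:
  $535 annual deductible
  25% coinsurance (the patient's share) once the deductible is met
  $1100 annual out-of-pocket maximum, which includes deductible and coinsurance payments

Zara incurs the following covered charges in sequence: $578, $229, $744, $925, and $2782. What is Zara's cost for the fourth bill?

Claim 1 — $578: deductible takes $535, $43 remains; patient's 25% is $10.75. Cost to patient: $545.75. OOP to date $545.75.
Claim 2 — $229: deductible already satisfied, so patient's share is 25% × $229 = $57.25. Patient owes $57.25 (running OOP $603).
Claim 3 — $744: 25% coinsurance on $744 = $186. Patient owes $186 (running OOP $789).
Claim 4 — $925: deductible already satisfied, so patient's share is 25% × $925 = $231.25. Patient pays $231.25; OOP now $1020.25.

$231.25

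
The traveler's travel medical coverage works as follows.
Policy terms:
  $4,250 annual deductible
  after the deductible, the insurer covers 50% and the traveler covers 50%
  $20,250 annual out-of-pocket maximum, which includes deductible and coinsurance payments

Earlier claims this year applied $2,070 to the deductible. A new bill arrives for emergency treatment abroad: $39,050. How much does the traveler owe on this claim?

$18,180

Remaining deductible: $4,250 − $2,070 = $2,180.
The remaining $36,870 (= $39,050 − $2,180) moves to coinsurance.
Traveler's 50% share of $36,870 is $18,435.
So the traveler owes $2,180 + $18,435 = $20,615 before any cap.
Year-to-date out-of-pocket would reach $2,070 + $20,615 = $22,685, above the $20,250 maximum, so the traveler pays only $20,250 − $2,070 = $18,180.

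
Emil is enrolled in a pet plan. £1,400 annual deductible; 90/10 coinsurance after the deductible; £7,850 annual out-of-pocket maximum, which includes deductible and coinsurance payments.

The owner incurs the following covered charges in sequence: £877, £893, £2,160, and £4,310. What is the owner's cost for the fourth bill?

£431

Bill 1, £877: all of it applies to the deductible. Cost to owner: £877. OOP to date £877.
Bill 2, £893: deductible takes £523, £370 remains; owner's 10% is £37. Owner pays £560; OOP now £1,437.
Bill 3, £2,160: deductible met; 10% of £2,160 = £216. Owner pays £216; OOP now £1,653.
Bill 4, £4,310: deductible already satisfied, so owner's share is 10% × £4,310 = £431. Owner pays £431; OOP now £2,084.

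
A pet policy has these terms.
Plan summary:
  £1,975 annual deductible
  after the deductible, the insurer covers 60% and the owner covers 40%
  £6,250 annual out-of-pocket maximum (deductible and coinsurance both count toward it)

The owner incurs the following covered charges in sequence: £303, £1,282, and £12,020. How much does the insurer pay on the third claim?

£7,355

Claim 1 (£303): entire amount goes to the deductible. Owner pays £303; OOP now £303. Insurer: £303 − £303 = £0.
Claim 2 (£1,282): fully absorbed by the deductible. Owner pays £1,282; OOP now £1,585. Insurer: £1,282 − £1,282 = £0.
Claim 3 (£12,020): £390 finishes the deductible; £11,630 goes to coinsurance; 40% of £11,630 = £4,652. Deductible plus coinsurance: £390 + £4,652 = £5,042. That would push OOP to £6,627, over the £6,250 cap, so owner pays £6,250 − £1,585 = £4,665. Plan pays £12,020 − £4,665 = £7,355.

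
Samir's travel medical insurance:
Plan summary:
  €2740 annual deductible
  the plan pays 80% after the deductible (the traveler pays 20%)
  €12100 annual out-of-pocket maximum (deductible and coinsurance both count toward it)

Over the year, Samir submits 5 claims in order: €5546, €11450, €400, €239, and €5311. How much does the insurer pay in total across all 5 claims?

Bill 1, €5546: €2740 finishes the deductible; €2806 goes to coinsurance; traveler's 20% is €561.20. Traveler pays €3301.20; OOP now €3301.20. Insurer: €5546 − €3301.20 = €2244.80.
Bill 2, €11450: deductible met; 20% of €11450 = €2290. Cost to traveler: €2290. OOP to date €5591.20. Insurer: €11450 − €2290 = €9160.
Bill 3, €400: deductible already satisfied, so traveler's share is 20% × €400 = €80. Traveler owes €80 (running OOP €5671.20). Plan pays €400 − €80 = €320.
Bill 4, €239: 20% coinsurance on €239 = €47.80. Cost to traveler: €47.80. OOP to date €5719. Plan pays €239 − €47.80 = €191.20.
Bill 5, €5311: deductible already satisfied, so traveler's share is 20% × €5311 = €1062.20. Traveler pays €1062.20; OOP now €6781.20. Insurer: €5311 − €1062.20 = €4248.80.
Insurer total = bills − traveler's total = €22946 − €6781.20 = €16164.80.

€16164.80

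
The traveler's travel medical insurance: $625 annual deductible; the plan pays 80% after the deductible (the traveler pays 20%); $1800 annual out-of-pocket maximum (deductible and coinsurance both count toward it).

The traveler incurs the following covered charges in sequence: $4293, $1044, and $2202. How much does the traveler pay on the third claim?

$232.60

Bill 1, $4293: $625 to deductible, leaving $3668; 20% of $3668 = $733.60. Traveler owes $1358.60 (running OOP $1358.60).
Bill 2, $1044: deductible met; 20% of $1044 = $208.80. Traveler owes $208.80 (running OOP $1567.40).
Bill 3, $2202: deductible already satisfied, so traveler's share is 20% × $2202 = $440.40. That would push OOP to $2007.80, over the $1800 cap, so traveler pays $1800 − $1567.40 = $232.60.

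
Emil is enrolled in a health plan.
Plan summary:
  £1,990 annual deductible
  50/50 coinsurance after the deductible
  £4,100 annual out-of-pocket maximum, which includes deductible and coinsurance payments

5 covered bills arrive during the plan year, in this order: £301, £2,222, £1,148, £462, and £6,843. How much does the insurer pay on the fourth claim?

£231

Claim 1 (£301): fully absorbed by the deductible. Patient pays £301; OOP now £301. Plan pays £301 − £301 = £0.
Claim 2 (£2,222): £1,689 to deductible, leaving £533; coinsurance £533 × 50% = £266.50. Cost to patient: £1,955.50. OOP to date £2,256.50. Plan pays £2,222 − £1,955.50 = £266.50.
Claim 3 (£1,148): deductible already satisfied, so patient's share is 50% × £1,148 = £574. Patient owes £574 (running OOP £2,830.50). Insurer: £1,148 − £574 = £574.
Claim 4 (£462): 50% coinsurance on £462 = £231. Cost to patient: £231. OOP to date £3,061.50. Plan pays £462 − £231 = £231.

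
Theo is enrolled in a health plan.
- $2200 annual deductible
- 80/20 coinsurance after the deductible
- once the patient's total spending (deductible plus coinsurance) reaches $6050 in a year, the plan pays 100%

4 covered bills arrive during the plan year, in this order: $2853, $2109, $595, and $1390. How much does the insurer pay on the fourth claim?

#1 ($2853): $2200 finishes the deductible; $653 goes to coinsurance; patient's 20% is $130.60. Patient pays $2330.60; OOP now $2330.60. Plan pays $2853 − $2330.60 = $522.40.
#2 ($2109): deductible already satisfied, so patient's share is 20% × $2109 = $421.80. Patient pays $421.80; OOP now $2752.40. Plan pays $2109 − $421.80 = $1687.20.
#3 ($595): 20% coinsurance on $595 = $119. Cost to patient: $119. OOP to date $2871.40. Plan pays $595 − $119 = $476.
#4 ($1390): 20% coinsurance on $1390 = $278. Patient owes $278 (running OOP $3149.40). Plan pays $1390 − $278 = $1112.

$1112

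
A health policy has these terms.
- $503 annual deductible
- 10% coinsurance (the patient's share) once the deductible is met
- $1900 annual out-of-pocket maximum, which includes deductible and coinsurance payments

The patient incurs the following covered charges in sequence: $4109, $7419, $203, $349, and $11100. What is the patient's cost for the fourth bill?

Claim 1 ($4109): deductible takes $503, $3606 remains; coinsurance $3606 × 10% = $360.60. Patient pays $863.60; OOP now $863.60.
Claim 2 ($7419): 10% coinsurance on $7419 = $741.90. Cost to patient: $741.90. OOP to date $1605.50.
Claim 3 ($203): deductible already satisfied, so patient's share is 10% × $203 = $20.30. Cost to patient: $20.30. OOP to date $1625.80.
Claim 4 ($349): deductible met; 10% of $349 = $34.90. Cost to patient: $34.90. OOP to date $1660.70.

$34.90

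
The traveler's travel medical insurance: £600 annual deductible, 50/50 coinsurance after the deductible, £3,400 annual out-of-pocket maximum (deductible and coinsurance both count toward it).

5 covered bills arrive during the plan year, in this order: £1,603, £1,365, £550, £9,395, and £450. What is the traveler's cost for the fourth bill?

#1 (£1,603): deductible takes £600, £1,003 remains; 50% of £1,003 = £501.50. Traveler pays £1,101.50; OOP now £1,101.50.
#2 (£1,365): 50% coinsurance on £1,365 = £682.50. Traveler owes £682.50 (running OOP £1,784).
#3 (£550): deductible met; 50% of £550 = £275. Cost to traveler: £275. OOP to date £2,059.
#4 (£9,395): 50% coinsurance on £9,395 = £4,697.50. That would push OOP to £6,756.50, over the £3,400 cap, so traveler pays £3,400 − £2,059 = £1,341.

£1,341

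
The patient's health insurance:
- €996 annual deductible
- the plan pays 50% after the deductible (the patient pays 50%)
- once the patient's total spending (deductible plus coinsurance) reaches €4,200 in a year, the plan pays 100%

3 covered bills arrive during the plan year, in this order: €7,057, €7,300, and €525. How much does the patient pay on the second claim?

Claim 1 — €7,057: €996 finishes the deductible; €6,061 goes to coinsurance; patient's 50% is €3,030.50. Patient pays €4,026.50; OOP now €4,026.50.
Claim 2 — €7,300: deductible already satisfied, so patient's share is 50% × €7,300 = €3,650. That would push OOP to €7,676.50, over the €4,200 cap, so patient pays €4,200 − €4,026.50 = €173.50.

€173.50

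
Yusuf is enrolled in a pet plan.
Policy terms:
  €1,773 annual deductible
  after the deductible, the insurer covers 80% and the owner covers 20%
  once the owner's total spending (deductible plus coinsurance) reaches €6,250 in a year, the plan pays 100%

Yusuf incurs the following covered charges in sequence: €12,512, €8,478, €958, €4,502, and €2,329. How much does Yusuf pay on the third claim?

#1 (€12,512): deductible takes €1,773, €10,739 remains; owner's 20% is €2,147.80. Owner pays €3,920.80; OOP now €3,920.80.
#2 (€8,478): deductible already satisfied, so owner's share is 20% × €8,478 = €1,695.60. Owner owes €1,695.60 (running OOP €5,616.40).
#3 (€958): deductible met; 20% of €958 = €191.60. Cost to owner: €191.60. OOP to date €5,808.

€191.60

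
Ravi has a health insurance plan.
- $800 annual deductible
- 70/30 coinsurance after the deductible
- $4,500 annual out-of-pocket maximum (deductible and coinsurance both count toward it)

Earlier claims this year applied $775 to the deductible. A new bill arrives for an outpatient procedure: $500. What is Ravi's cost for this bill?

Remaining deductible: $800 − $775 = $25.
The remaining $475 (= $500 − $25) moves to coinsurance.
Patient's 30% share of $475 is $142.50.
Patient responsibility before any cap: $25 + $142.50 = $167.50.
Total out-of-pocket so far would be $775 + $167.50 = $942.50, below the $4,500 cap — no reduction.

$167.50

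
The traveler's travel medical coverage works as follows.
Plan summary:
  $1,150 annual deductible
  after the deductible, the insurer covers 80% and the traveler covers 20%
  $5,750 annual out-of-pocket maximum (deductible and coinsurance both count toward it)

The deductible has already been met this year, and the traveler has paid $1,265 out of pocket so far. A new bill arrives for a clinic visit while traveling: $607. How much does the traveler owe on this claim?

The deductible is already satisfied, so the full bill goes to coinsurance.
20% of $607 = $121.40 falls to the traveler.
Total out-of-pocket so far would be $1,265 + $121.40 = $1,386.40, below the $5,750 cap — no reduction.

$121.40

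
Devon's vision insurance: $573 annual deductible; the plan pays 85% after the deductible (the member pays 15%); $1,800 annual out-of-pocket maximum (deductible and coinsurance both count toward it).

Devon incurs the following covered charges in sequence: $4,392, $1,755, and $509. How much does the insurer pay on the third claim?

#1 ($4,392): $573 finishes the deductible; $3,819 goes to coinsurance; member's 15% is $572.85. Member owes $1,145.85 (running OOP $1,145.85). Plan pays $4,392 − $1,145.85 = $3,246.15.
#2 ($1,755): deductible already satisfied, so member's share is 15% × $1,755 = $263.25. Member pays $263.25; OOP now $1,409.10. Insurer: $1,755 − $263.25 = $1,491.75.
#3 ($509): deductible already satisfied, so member's share is 15% × $509 = $76.35. Member pays $76.35; OOP now $1,485.45. Insurer: $509 − $76.35 = $432.65.

$432.65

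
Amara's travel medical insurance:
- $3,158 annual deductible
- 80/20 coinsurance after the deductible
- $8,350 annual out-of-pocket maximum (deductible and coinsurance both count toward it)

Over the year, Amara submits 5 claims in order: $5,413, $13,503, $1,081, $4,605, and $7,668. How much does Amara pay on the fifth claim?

#1 ($5,413): deductible takes $3,158, $2,255 remains; 20% of $2,255 = $451. Traveler pays $3,609; OOP now $3,609.
#2 ($13,503): 20% coinsurance on $13,503 = $2,700.60. Traveler pays $2,700.60; OOP now $6,309.60.
#3 ($1,081): 20% coinsurance on $1,081 = $216.20. Cost to traveler: $216.20. OOP to date $6,525.80.
#4 ($4,605): deductible already satisfied, so traveler's share is 20% × $4,605 = $921. Traveler pays $921; OOP now $7,446.80.
#5 ($7,668): deductible already satisfied, so traveler's share is 20% × $7,668 = $1,533.60. OOP would hit $8,980.40 > $8,350, so the cap limits the traveler to $8,350 − $7,446.80 = $903.20.

$903.20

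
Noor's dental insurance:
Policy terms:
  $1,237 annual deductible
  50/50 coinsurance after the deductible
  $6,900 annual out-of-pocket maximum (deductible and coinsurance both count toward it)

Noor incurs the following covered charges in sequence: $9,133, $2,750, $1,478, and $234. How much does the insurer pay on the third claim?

$1,138

Claim 1 ($9,133): deductible takes $1,237, $7,896 remains; patient's 50% is $3,948. Patient pays $5,185; OOP now $5,185. Plan pays $9,133 − $5,185 = $3,948.
Claim 2 ($2,750): deductible already satisfied, so patient's share is 50% × $2,750 = $1,375. Cost to patient: $1,375. OOP to date $6,560. Insurer: $2,750 − $1,375 = $1,375.
Claim 3 ($1,478): 50% coinsurance on $1,478 = $739. Adding that to $6,560 gives $7,299, past the $6,900 cap; patient pays only $6,900 − $6,560 = $340. Insurer: $1,478 − $340 = $1,138.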